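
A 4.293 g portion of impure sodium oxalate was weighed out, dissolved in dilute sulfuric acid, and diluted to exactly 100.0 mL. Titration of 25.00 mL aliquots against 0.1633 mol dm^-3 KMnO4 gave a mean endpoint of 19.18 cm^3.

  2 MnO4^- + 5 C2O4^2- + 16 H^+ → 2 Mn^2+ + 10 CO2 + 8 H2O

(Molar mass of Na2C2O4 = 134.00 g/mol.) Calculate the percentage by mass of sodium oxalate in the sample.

97.76 %

n(KMnO4) per titration = 0.01918 × 0.1633 = 3.132 × 10^-3 mol
From the 5:2 ratio, n(Na2C2O4) in each aliquot = 5/2 × 3.132 × 10^-3 = 7.830 × 10^-3 mol
n(Na2C2O4) in the whole flask = 7.830 × 10^-3 × 100.0/25.00 = 0.03132 mol
mass of Na2C2O4 = 0.03132 × 134.00 = 4.197 g
% Na2C2O4 = 4.197 / 4.293 × 100 = 97.76 %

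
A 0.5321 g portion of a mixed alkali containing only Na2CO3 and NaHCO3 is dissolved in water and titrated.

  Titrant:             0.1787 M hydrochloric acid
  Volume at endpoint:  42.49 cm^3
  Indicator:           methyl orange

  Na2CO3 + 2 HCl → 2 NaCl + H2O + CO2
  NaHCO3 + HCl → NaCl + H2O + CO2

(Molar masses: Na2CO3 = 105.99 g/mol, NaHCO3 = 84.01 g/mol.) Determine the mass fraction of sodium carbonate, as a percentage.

33.97 %

n(HCl) = 0.04249 × 0.1787 = 7.593 × 10^-3 mol
Let x = n(Na2CO3), y = n(NaHCO3).
Titrant: 2x + 1y = 7.593 × 10^-3;  mass: 105.99x + 84.01y = 0.5321
Solving, x = 1.705 × 10^-3 mol, y = 4.182 × 10^-3 mol
mass of Na2CO3 = 1.705 × 10^-3 × 105.99 = 0.1808 g
% Na2CO3 = 0.1808 / 0.5321 × 100 = 33.97 %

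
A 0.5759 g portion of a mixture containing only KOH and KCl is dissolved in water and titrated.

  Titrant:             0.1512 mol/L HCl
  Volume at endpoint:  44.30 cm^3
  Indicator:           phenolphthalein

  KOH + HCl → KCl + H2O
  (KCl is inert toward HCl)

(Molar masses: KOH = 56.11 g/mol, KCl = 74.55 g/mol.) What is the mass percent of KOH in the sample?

65.26 %

n(HCl) = 0.04430 × 0.1512 = 6.698 × 10^-3 mol
Let x = n(KOH), y = n(KCl).
Titrant: 1x = 6.698 × 10^-3;  mass: 56.11x + 74.55y = 0.5759
Solving, x = 6.698 × 10^-3 mol, y = 2.684 × 10^-3 mol
mass of KOH = 6.698 × 10^-3 × 56.11 = 0.3758 g
% KOH = 0.3758 / 0.5759 × 100 = 65.26 %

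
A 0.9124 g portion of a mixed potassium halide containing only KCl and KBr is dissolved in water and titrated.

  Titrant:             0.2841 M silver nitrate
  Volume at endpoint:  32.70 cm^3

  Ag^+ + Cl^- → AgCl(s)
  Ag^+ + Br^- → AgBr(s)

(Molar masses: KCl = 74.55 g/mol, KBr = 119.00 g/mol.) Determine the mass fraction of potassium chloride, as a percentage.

35.50 %

n(AgNO3) = 0.03270 × 0.2841 = 9.290 × 10^-3 mol
Let x = n(KCl), y = n(KBr).
Titrant: 1x + 1y = 9.290 × 10^-3;  mass: 74.55x + 119.00y = 0.9124
Solving, x = 4.345 × 10^-3 mol, y = 4.945 × 10^-3 mol
mass of KCl = 4.345 × 10^-3 × 74.55 = 0.3239 g
% KCl = 0.3239 / 0.9124 × 100 = 35.50 %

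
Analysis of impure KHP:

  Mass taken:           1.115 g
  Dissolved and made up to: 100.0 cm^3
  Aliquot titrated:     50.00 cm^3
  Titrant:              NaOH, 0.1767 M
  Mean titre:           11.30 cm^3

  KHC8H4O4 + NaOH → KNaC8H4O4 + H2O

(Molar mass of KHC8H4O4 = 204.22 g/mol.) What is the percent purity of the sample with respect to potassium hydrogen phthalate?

73.14 %

n(NaOH) per titration = 0.01130 × 0.1767 = 1.997 × 10^-3 mol
n(KHC8H4O4) in each aliquot = 1.997 × 10^-3 mol (1:1 ratio)
n(KHC8H4O4) in the whole flask = 1.997 × 10^-3 × 100.0/50.00 = 3.993 × 10^-3 mol
mass of KHC8H4O4 = 3.993 × 10^-3 × 204.22 = 0.8155 g
% KHC8H4O4 = 0.8155 / 1.115 × 100 = 73.14 %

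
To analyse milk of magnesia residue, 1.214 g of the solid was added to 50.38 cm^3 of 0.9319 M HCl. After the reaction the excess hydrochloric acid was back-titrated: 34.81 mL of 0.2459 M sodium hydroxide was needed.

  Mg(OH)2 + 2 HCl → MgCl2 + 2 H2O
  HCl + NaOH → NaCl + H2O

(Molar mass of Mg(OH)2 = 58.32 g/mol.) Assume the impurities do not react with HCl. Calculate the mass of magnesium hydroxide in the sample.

1.119 g

n(HCl) added = 0.05038 × 0.9319 = 0.04695 mol
n(NaOH) used in back-titration = 0.03481 × 0.2459 = 8.560 × 10^-3 mol
n(HCl) left over = 8.560 × 10^-3 mol (1:1 ratio)
n(HCl) consumed by analyte = 0.04695 − 8.560 × 10^-3 = 0.03839 mol
From the 1:2 ratio, n(Mg(OH)2) = 1/2 × 0.03839 = 0.01919 mol
mass of Mg(OH)2 = 0.01919 × 58.32 = 1.119 g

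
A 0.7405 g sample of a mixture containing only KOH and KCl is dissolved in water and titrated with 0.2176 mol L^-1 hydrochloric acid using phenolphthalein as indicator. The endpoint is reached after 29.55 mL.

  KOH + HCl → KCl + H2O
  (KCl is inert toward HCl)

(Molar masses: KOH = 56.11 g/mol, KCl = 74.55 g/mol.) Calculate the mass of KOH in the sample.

n(HCl) = 0.02955 × 0.2176 = 6.430 × 10^-3 mol
Let x = n(KOH), y = n(KCl).
Titrant: 1x = 6.430 × 10^-3;  mass: 56.11x + 74.55y = 0.7405
Solving, x = 6.430 × 10^-3 mol, y = 5.093 × 10^-3 mol
mass of KOH = 6.430 × 10^-3 × 56.11 = 0.3608 g

0.3608 g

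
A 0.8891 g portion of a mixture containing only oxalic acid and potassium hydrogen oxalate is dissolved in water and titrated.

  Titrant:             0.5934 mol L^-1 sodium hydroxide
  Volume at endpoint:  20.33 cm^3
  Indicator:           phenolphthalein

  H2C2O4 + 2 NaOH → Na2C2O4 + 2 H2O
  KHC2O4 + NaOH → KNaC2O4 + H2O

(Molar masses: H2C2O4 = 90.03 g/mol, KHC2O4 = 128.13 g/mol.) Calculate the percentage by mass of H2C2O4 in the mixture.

n(NaOH) = 0.02033 × 0.5934 = 0.01206 mol
Let x = n(H2C2O4), y = n(KHC2O4).
Titrant: 2x + 1y = 0.01206;  mass: 90.03x + 128.13y = 0.8891
Solving, x = 3.950 × 10^-3 mol, y = 4.163 × 10^-3 mol
mass of H2C2O4 = 3.950 × 10^-3 × 90.03 = 0.3556 g
% H2C2O4 = 0.3556 / 0.8891 × 100 = 40.00 %

40.00 %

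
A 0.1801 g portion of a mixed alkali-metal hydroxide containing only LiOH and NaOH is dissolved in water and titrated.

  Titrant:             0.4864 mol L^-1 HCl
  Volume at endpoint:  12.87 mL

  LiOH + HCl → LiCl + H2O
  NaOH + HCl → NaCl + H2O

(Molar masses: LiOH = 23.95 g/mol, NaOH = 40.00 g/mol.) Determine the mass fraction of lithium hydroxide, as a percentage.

58.25 %

n(HCl) = 0.01287 × 0.4864 = 6.260 × 10^-3 mol
Let x = n(LiOH), y = n(NaOH).
Titrant: 1x + 1y = 6.260 × 10^-3;  mass: 23.95x + 40.00y = 0.1801
Solving, x = 4.380 × 10^-3 mol, y = 1.880 × 10^-3 mol
mass of LiOH = 4.380 × 10^-3 × 23.95 = 0.1049 g
% LiOH = 0.1049 / 0.1801 × 100 = 58.25 %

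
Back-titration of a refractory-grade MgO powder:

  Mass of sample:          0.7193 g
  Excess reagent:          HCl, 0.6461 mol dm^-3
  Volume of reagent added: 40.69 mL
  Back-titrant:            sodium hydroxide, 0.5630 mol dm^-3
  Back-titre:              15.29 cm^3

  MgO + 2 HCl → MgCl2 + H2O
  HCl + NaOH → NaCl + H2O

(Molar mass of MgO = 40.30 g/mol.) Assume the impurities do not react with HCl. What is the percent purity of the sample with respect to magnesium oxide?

49.53 %

n(HCl) added = 0.04069 × 0.6461 = 0.02629 mol
n(NaOH) used in back-titration = 0.01529 × 0.5630 = 8.608 × 10^-3 mol
n(HCl) left over = 8.608 × 10^-3 mol (1:1 ratio)
n(HCl) consumed by analyte = 0.02629 − 8.608 × 10^-3 = 0.01768 mol
From the 1:2 ratio, n(MgO) = 1/2 × 0.01768 = 8.841 × 10^-3 mol
mass of MgO = 8.841 × 10^-3 × 40.30 = 0.3563 g
% MgO = 0.3563 / 0.7193 × 100 = 49.53 %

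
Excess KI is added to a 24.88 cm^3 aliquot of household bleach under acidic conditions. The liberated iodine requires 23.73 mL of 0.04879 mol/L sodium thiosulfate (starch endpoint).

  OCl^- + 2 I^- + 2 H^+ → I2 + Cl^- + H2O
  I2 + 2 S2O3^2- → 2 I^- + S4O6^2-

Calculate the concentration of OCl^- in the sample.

n(S2O3^2-) = 0.02373 × 0.04879 = 1.158 × 10^-3 mol
n(I2) = n(S2O3^2-)/2 = 5.789 × 10^-4 mol
n(OCl^-) in the aliquot = 5.789 × 10^-4 mol (1:1 ratio)
[OCl^-] = 5.789 × 10^-4 / 0.02488 = 0.02327 mol/L

0.02327 mol/L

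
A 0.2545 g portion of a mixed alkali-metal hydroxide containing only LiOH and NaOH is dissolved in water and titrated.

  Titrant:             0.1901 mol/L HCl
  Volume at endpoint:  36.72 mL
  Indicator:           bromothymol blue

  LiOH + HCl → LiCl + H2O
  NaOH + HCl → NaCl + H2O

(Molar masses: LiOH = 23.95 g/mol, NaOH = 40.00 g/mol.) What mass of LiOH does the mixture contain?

0.03689 g

n(HCl) = 0.03672 × 0.1901 = 6.980 × 10^-3 mol
Let x = n(LiOH), y = n(NaOH).
Titrant: 1x + 1y = 6.980 × 10^-3;  mass: 23.95x + 40.00y = 0.2545
Solving, x = 1.540 × 10^-3 mol, y = 5.440 × 10^-3 mol
mass of LiOH = 1.540 × 10^-3 × 23.95 = 0.03689 g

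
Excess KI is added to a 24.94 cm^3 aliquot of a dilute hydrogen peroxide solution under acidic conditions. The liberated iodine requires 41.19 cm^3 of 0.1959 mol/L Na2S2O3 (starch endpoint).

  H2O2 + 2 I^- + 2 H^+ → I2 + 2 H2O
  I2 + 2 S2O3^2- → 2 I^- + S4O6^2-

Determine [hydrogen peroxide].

n(S2O3^2-) = 0.04119 × 0.1959 = 8.069 × 10^-3 mol
n(I2) = n(S2O3^2-)/2 = 4.035 × 10^-3 mol
n(H2O2) in the aliquot = 4.035 × 10^-3 mol (1:1 ratio)
[H2O2] = 4.035 × 10^-3 / 0.02494 = 0.1618 mol/L

0.1618 mol/L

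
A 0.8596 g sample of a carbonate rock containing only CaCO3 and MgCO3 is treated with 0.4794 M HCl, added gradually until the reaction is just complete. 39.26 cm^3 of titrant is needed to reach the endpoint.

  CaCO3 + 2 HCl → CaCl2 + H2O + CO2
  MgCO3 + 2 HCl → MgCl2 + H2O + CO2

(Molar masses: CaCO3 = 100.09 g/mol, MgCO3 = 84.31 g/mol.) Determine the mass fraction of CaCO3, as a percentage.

48.84 %

n(HCl) = 0.03926 × 0.4794 = 0.01882 mol
Let x = n(CaCO3), y = n(MgCO3).
Titrant: 2x + 2y = 0.01882;  mass: 100.09x + 84.31y = 0.8596
Solving, x = 4.195 × 10^-3 mol, y = 5.216 × 10^-3 mol
mass of CaCO3 = 4.195 × 10^-3 × 100.09 = 0.4198 g
% CaCO3 = 0.4198 / 0.8596 × 100 = 48.84 %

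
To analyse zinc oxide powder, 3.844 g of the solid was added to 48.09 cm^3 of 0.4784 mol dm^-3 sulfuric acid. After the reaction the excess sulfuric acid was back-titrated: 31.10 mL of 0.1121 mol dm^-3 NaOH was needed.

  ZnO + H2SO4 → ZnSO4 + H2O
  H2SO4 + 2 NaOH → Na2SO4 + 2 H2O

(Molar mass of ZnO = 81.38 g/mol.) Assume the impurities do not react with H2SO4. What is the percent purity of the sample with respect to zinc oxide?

n(H2SO4) added = 0.04809 × 0.4784 = 0.02301 mol
n(NaOH) used in back-titration = 0.03110 × 0.1121 = 3.486 × 10^-3 mol
From the 1:2 ratio, n(H2SO4) left over = 1/2 × 3.486 × 10^-3 = 1.743 × 10^-3 mol
n(H2SO4) consumed by analyte = 0.02301 − 1.743 × 10^-3 = 0.02126 mol
n(ZnO) = 0.02126 mol (1:1 ratio)
mass of ZnO = 0.02126 × 81.38 = 1.730 g
% ZnO = 1.730 / 3.844 × 100 = 45.02 %

45.02 %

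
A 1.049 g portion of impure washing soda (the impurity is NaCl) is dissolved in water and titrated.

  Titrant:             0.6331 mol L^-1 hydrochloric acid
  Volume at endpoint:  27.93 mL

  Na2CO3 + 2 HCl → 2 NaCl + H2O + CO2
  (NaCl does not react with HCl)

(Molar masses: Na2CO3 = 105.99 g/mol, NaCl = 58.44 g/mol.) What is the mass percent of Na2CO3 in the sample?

n(HCl) = 0.02793 × 0.6331 = 0.01768 mol
Let x = n(Na2CO3), y = n(NaCl).
Titrant: 2x = 0.01768;  mass: 105.99x + 58.44y = 1.049
Solving, x = 8.841 × 10^-3 mol, y = 1.915 × 10^-3 mol
mass of Na2CO3 = 8.841 × 10^-3 × 105.99 = 0.9371 g
% Na2CO3 = 0.9371 / 1.049 × 100 = 89.33 %

89.33 %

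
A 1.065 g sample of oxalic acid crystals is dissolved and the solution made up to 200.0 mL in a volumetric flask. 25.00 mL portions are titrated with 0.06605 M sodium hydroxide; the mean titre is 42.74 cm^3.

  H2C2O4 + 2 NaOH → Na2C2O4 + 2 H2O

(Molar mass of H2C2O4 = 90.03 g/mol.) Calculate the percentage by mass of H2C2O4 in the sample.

n(NaOH) per titration = 0.04274 × 0.06605 = 2.823 × 10^-3 mol
From the 1:2 ratio, n(H2C2O4) in each aliquot = 1/2 × 2.823 × 10^-3 = 1.411 × 10^-3 mol
n(H2C2O4) in the whole flask = 1.411 × 10^-3 × 200.0/25.00 = 0.01129 mol
mass of H2C2O4 = 0.01129 × 90.03 = 1.017 g
% H2C2O4 = 1.017 / 1.065 × 100 = 95.46 %

95.46 %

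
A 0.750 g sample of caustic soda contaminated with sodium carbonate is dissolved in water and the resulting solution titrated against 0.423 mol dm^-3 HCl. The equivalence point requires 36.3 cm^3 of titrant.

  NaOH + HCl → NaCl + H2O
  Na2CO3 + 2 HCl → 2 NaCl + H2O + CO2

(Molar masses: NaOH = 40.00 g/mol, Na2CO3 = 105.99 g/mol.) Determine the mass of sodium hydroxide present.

n(HCl) = 0.0363 × 0.423 = 0.0154 mol
Let x = n(NaOH), y = n(Na2CO3).
Titrant: 1x + 2y = 0.0154;  mass: 40.00x + 105.99y = 0.750
Solving, x = 4.90 × 10^-3 mol, y = 5.23 × 10^-3 mol
mass of NaOH = 4.90 × 10^-3 × 40.00 = 0.196 g

0.196 g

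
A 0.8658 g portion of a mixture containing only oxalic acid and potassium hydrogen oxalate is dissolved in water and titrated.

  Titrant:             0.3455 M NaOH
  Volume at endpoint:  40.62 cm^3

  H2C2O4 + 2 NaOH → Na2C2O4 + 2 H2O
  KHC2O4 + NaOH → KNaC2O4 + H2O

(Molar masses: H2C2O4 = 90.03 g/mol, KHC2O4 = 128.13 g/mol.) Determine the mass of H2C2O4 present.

0.5050 g

n(NaOH) = 0.04062 × 0.3455 = 0.01403 mol
Let x = n(H2C2O4), y = n(KHC2O4).
Titrant: 2x + 1y = 0.01403;  mass: 90.03x + 128.13y = 0.8658
Solving, x = 5.609 × 10^-3 mol, y = 2.816 × 10^-3 mol
mass of H2C2O4 = 5.609 × 10^-3 × 90.03 = 0.5050 g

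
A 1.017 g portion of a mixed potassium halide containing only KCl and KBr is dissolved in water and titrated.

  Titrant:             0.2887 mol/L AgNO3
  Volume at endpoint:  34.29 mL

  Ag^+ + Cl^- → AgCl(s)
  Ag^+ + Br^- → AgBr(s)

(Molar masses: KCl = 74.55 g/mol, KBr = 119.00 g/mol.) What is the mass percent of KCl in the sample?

26.56 %

n(AgNO3) = 0.03429 × 0.2887 = 9.900 × 10^-3 mol
Let x = n(KCl), y = n(KBr).
Titrant: 1x + 1y = 9.900 × 10^-3;  mass: 74.55x + 119.00y = 1.017
Solving, x = 3.623 × 10^-3 mol, y = 6.277 × 10^-3 mol
mass of KCl = 3.623 × 10^-3 × 74.55 = 0.2701 g
% KCl = 0.2701 / 1.017 × 100 = 26.56 %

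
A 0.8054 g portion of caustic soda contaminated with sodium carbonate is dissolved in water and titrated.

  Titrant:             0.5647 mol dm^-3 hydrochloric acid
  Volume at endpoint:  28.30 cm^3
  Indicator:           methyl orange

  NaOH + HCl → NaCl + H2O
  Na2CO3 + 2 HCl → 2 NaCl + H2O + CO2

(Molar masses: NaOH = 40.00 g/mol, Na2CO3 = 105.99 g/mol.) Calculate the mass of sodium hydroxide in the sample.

n(HCl) = 0.02830 × 0.5647 = 0.01598 mol
Let x = n(NaOH), y = n(Na2CO3).
Titrant: 1x + 2y = 0.01598;  mass: 40.00x + 105.99y = 0.8054
Solving, x = 3.195 × 10^-3 mol, y = 6.393 × 10^-3 mol
mass of NaOH = 3.195 × 10^-3 × 40.00 = 0.1278 g

0.1278 g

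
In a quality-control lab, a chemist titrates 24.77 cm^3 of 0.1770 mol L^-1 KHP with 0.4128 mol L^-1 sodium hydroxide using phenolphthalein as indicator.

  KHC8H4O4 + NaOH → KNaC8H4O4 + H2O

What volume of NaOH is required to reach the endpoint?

n(KHC8H4O4) = 0.02477 L × 0.1770 mol/L = 4.384 × 10^-3 mol
n(NaOH) = 4.384 × 10^-3 mol (1:1 stoichiometry)
V(NaOH) = 4.384 × 10^-3 mol / 0.4128 mol/L = 0.01062 L = 10.62 mL

10.62 mL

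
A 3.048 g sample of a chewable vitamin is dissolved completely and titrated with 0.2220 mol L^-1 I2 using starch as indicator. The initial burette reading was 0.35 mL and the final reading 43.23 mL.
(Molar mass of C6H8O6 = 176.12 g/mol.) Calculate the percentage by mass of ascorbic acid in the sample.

C6H8O6 + I2 → C6H6O6 + 2 HI
n(I2) = 0.04288 L × 0.2220 mol/L = 9.519 × 10^-3 mol
n(C6H8O6) = 9.519 × 10^-3 mol (1:1 ratio)
mass of C6H8O6 = 9.519 × 10^-3 × 176.12 g/mol = 1.677 g
% C6H8O6 = 1.677 / 3.048 × 100 = 55.00 %

55.00 %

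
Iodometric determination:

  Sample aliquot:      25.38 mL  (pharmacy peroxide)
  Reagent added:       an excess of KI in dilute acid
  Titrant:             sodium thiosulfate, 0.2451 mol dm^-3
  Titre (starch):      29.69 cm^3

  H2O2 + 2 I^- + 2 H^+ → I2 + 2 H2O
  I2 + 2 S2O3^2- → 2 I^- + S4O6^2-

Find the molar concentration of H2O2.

0.1434 mol/L

n(S2O3^2-) = 0.02969 × 0.2451 = 7.277 × 10^-3 mol
n(I2) = n(S2O3^2-)/2 = 3.639 × 10^-3 mol
n(H2O2) in the aliquot = 3.639 × 10^-3 mol (1:1 ratio)
[H2O2] = 3.639 × 10^-3 / 0.02538 = 0.1434 mol/L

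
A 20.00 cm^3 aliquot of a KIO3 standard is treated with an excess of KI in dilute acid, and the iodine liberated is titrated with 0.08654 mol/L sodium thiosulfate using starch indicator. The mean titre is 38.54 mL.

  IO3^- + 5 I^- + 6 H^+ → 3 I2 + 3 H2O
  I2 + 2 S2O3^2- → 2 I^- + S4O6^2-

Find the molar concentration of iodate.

n(S2O3^2-) = 0.03854 × 0.08654 = 3.335 × 10^-3 mol
n(I2) = n(S2O3^2-)/2 = 1.668 × 10^-3 mol
From the 1:3 ratio, n(IO3^-) in the aliquot = 1/3 × 1.668 × 10^-3 = 5.559 × 10^-4 mol
[IO3^-] = 5.559 × 10^-4 / 0.02000 = 0.02779 mol/L

0.02779 mol/L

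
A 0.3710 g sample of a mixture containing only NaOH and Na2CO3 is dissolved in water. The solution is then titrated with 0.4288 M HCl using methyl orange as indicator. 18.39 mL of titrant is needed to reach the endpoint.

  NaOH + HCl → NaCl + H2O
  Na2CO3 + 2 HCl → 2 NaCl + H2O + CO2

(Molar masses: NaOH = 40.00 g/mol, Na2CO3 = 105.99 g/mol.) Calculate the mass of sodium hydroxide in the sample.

0.1444 g

n(HCl) = 0.01839 × 0.4288 = 7.886 × 10^-3 mol
Let x = n(NaOH), y = n(Na2CO3).
Titrant: 1x + 2y = 7.886 × 10^-3;  mass: 40.00x + 105.99y = 0.3710
Solving, x = 3.609 × 10^-3 mol, y = 2.138 × 10^-3 mol
mass of NaOH = 3.609 × 10^-3 × 40.00 = 0.1444 g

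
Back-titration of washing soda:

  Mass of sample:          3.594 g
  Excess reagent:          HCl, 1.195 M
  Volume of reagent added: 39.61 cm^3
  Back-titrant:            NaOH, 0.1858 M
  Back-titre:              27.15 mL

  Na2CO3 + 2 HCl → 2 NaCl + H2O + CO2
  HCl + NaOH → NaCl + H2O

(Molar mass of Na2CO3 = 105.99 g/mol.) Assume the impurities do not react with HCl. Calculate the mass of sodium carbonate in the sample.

2.241 g

n(HCl) added = 0.03961 × 1.195 = 0.04733 mol
n(NaOH) used in back-titration = 0.02715 × 0.1858 = 5.044 × 10^-3 mol
n(HCl) left over = 5.044 × 10^-3 mol (1:1 ratio)
n(HCl) consumed by analyte = 0.04733 − 5.044 × 10^-3 = 0.04229 mol
From the 1:2 ratio, n(Na2CO3) = 1/2 × 0.04229 = 0.02114 mol
mass of Na2CO3 = 0.02114 × 105.99 = 2.241 g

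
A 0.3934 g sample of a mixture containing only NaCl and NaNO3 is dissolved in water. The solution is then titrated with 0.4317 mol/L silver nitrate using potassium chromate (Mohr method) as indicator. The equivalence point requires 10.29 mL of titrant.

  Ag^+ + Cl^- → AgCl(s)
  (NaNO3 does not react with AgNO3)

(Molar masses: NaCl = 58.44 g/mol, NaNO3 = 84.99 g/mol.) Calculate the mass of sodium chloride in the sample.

n(AgNO3) = 0.01029 × 0.4317 = 4.442 × 10^-3 mol
Let x = n(NaCl), y = n(NaNO3).
Titrant: 1x = 4.442 × 10^-3;  mass: 58.44x + 84.99y = 0.3934
Solving, x = 4.442 × 10^-3 mol, y = 1.574 × 10^-3 mol
mass of NaCl = 4.442 × 10^-3 × 58.44 = 0.2596 g

0.2596 g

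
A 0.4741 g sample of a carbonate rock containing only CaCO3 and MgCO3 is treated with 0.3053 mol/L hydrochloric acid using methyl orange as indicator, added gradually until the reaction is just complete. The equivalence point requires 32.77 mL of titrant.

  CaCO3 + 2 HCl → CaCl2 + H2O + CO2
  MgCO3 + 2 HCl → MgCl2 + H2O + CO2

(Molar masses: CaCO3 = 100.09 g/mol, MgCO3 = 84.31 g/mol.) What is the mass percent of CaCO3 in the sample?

70.04 %

n(HCl) = 0.03277 × 0.3053 = 0.01000 mol
Let x = n(CaCO3), y = n(MgCO3).
Titrant: 2x + 2y = 0.01000;  mass: 100.09x + 84.31y = 0.4741
Solving, x = 3.318 × 10^-3 mol, y = 1.685 × 10^-3 mol
mass of CaCO3 = 3.318 × 10^-3 × 100.09 = 0.3321 g
% CaCO3 = 0.3321 / 0.4741 × 100 = 70.04 %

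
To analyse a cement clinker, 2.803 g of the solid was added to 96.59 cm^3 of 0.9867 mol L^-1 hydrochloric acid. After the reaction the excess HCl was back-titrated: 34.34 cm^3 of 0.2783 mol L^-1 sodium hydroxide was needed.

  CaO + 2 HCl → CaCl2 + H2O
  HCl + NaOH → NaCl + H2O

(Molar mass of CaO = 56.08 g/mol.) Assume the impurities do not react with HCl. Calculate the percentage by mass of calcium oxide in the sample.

85.78 %

n(HCl) added = 0.09659 × 0.9867 = 0.09531 mol
n(NaOH) used in back-titration = 0.03434 × 0.2783 = 9.557 × 10^-3 mol
n(HCl) left over = 9.557 × 10^-3 mol (1:1 ratio)
n(HCl) consumed by analyte = 0.09531 − 9.557 × 10^-3 = 0.08575 mol
From the 1:2 ratio, n(CaO) = 1/2 × 0.08575 = 0.04287 mol
mass of CaO = 0.04287 × 56.08 = 2.404 g
% CaO = 2.404 / 2.803 × 100 = 85.78 %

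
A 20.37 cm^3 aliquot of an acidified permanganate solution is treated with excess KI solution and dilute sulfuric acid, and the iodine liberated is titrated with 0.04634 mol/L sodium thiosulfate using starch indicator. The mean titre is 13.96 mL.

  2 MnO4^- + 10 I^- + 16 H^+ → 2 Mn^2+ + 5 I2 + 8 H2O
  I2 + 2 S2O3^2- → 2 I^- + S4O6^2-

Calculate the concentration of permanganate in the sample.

0.006352 mol/L

n(S2O3^2-) = 0.01396 × 0.04634 = 6.469 × 10^-4 mol
n(I2) = n(S2O3^2-)/2 = 3.235 × 10^-4 mol
From the 2:5 ratio, n(MnO4^-) in the aliquot = 2/5 × 3.235 × 10^-4 = 1.294 × 10^-4 mol
[MnO4^-] = 1.294 × 10^-4 / 0.02037 = 0.006352 mol/L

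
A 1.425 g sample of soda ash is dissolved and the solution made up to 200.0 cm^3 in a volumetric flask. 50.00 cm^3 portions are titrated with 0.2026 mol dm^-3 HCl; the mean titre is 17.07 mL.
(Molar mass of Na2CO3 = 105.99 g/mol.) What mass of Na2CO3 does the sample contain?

Na2CO3 + 2 HCl → 2 NaCl + H2O + CO2
n(HCl) per titration = 0.01707 × 0.2026 = 3.458 × 10^-3 mol
From the 1:2 ratio, n(Na2CO3) in each aliquot = 1/2 × 3.458 × 10^-3 = 1.729 × 10^-3 mol
n(Na2CO3) in the whole flask = 1.729 × 10^-3 × 200.0/50.00 = 6.917 × 10^-3 mol
mass of Na2CO3 = 6.917 × 10^-3 × 105.99 = 0.7331 g

0.7331 g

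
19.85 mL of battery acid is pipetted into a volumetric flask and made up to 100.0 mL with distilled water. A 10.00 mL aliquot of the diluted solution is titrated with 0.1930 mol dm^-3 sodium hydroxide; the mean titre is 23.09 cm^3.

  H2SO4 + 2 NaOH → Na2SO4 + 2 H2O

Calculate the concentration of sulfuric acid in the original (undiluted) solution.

n(NaOH) = 0.02309 × 0.1930 = 4.456 × 10^-3 mol
From the 1:2 ratio, n(H2SO4) in the aliquot = 1/2 × 4.456 × 10^-3 = 2.228 × 10^-3 mol
[H2SO4]_dilute = 2.228 × 10^-3 / 0.01000 = 0.2228 mol/L
Dilution factor = 100.0 / 19.85 = 5.038
[H2SO4]_stock = 0.2228 × 5.038 = 1.123 mol/L

1.123 mol/L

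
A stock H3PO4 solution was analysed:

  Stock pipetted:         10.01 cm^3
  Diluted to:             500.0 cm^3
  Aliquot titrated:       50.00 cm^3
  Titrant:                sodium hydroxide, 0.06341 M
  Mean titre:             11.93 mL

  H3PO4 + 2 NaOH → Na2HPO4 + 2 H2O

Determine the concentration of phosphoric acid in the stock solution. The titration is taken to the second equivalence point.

0.3779 M

n(NaOH) = 0.01193 × 0.06341 = 7.565 × 10^-4 mol
From the 1:2 ratio, n(H3PO4) in the aliquot = 1/2 × 7.565 × 10^-4 = 3.782 × 10^-4 mol
[H3PO4]_dilute = 3.782 × 10^-4 / 0.05000 = 0.007565 mol/L
Dilution factor = 500.0 / 10.01 = 49.95
[H3PO4]_stock = 0.007565 × 49.95 = 0.3779 mol/L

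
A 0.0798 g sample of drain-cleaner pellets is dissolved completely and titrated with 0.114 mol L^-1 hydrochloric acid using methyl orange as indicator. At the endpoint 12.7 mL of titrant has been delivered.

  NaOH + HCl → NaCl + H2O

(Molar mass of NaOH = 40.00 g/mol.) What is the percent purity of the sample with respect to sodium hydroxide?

n(HCl) = 0.0127 L × 0.114 mol/L = 1.45 × 10^-3 mol
n(NaOH) = 1.45 × 10^-3 mol (1:1 ratio)
mass of NaOH = 1.45 × 10^-3 × 40.00 g/mol = 0.0579 g
% NaOH = 0.0579 / 0.0798 × 100 = 72.6 %

72.6 %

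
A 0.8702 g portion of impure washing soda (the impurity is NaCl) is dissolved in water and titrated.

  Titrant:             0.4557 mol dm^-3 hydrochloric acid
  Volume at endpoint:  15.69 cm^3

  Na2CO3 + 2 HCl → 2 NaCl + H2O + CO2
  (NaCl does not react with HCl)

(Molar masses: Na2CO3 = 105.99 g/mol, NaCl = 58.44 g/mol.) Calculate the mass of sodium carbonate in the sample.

n(HCl) = 0.01569 × 0.4557 = 7.150 × 10^-3 mol
Let x = n(Na2CO3), y = n(NaCl).
Titrant: 2x = 7.150 × 10^-3;  mass: 105.99x + 58.44y = 0.8702
Solving, x = 3.575 × 10^-3 mol, y = 8.407 × 10^-3 mol
mass of Na2CO3 = 3.575 × 10^-3 × 105.99 = 0.3789 g

0.3789 g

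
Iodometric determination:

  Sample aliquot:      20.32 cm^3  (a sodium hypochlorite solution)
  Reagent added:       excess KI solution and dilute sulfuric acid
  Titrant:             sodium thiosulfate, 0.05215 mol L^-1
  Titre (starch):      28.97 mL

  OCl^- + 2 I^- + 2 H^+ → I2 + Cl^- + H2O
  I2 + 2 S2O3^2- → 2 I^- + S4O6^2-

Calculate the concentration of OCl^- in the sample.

0.03717 mol/L

n(S2O3^2-) = 0.02897 × 0.05215 = 1.511 × 10^-3 mol
n(I2) = n(S2O3^2-)/2 = 7.554 × 10^-4 mol
n(OCl^-) in the aliquot = 7.554 × 10^-4 mol (1:1 ratio)
[OCl^-] = 7.554 × 10^-4 / 0.02032 = 0.03717 mol/L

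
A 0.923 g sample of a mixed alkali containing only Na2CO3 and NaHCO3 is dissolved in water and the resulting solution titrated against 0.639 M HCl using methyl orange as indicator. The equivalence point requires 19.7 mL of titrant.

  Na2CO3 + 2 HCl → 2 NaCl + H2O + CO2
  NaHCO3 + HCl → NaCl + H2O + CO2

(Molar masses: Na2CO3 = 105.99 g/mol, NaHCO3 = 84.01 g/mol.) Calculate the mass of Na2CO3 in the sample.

0.230 g

n(HCl) = 0.0197 × 0.639 = 0.0126 mol
Let x = n(Na2CO3), y = n(NaHCO3).
Titrant: 2x + 1y = 0.0126;  mass: 105.99x + 84.01y = 0.923
Solving, x = 2.17 × 10^-3 mol, y = 8.25 × 10^-3 mol
mass of Na2CO3 = 2.17 × 10^-3 × 105.99 = 0.230 g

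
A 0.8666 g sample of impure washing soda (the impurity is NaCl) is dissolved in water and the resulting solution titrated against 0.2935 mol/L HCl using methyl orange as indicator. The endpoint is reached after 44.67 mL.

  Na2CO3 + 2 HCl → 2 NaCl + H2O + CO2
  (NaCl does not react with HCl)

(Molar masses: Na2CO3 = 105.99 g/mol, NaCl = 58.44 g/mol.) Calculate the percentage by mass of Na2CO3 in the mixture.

80.18 %

n(HCl) = 0.04467 × 0.2935 = 0.01311 mol
Let x = n(Na2CO3), y = n(NaCl).
Titrant: 2x = 0.01311;  mass: 105.99x + 58.44y = 0.8666
Solving, x = 6.555 × 10^-3 mol, y = 2.940 × 10^-3 mol
mass of Na2CO3 = 6.555 × 10^-3 × 105.99 = 0.6948 g
% Na2CO3 = 0.6948 / 0.8666 × 100 = 80.18 %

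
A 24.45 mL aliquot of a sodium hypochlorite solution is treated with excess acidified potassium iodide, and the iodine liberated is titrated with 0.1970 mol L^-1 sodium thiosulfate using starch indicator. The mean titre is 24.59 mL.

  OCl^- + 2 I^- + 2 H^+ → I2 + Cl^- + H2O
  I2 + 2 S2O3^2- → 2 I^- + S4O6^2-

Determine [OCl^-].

0.09906 mol/L

n(S2O3^2-) = 0.02459 × 0.1970 = 4.844 × 10^-3 mol
n(I2) = n(S2O3^2-)/2 = 2.422 × 10^-3 mol
n(OCl^-) in the aliquot = 2.422 × 10^-3 mol (1:1 ratio)
[OCl^-] = 2.422 × 10^-3 / 0.02445 = 0.09906 mol/L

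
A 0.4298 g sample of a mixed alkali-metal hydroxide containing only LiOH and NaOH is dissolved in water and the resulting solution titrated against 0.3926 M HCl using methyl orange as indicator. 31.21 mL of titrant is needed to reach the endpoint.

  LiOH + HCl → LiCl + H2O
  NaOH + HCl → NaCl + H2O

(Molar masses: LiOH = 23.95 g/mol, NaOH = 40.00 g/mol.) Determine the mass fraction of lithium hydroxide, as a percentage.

n(HCl) = 0.03121 × 0.3926 = 0.01225 mol
Let x = n(LiOH), y = n(NaOH).
Titrant: 1x + 1y = 0.01225;  mass: 23.95x + 40.00y = 0.4298
Solving, x = 3.758 × 10^-3 mol, y = 8.495 × 10^-3 mol
mass of LiOH = 3.758 × 10^-3 × 23.95 = 0.09001 g
% LiOH = 0.09001 / 0.4298 × 100 = 20.94 %

20.94 %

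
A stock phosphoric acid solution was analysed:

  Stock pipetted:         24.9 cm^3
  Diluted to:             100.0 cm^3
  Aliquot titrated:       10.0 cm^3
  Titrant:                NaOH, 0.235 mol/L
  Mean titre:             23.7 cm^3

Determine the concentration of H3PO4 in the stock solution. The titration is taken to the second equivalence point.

H3PO4 + 2 NaOH → Na2HPO4 + 2 H2O
n(NaOH) = 0.0237 × 0.235 = 5.57 × 10^-3 mol
From the 1:2 ratio, n(H3PO4) in the aliquot = 1/2 × 5.57 × 10^-3 = 2.78 × 10^-3 mol
[H3PO4]_dilute = 2.78 × 10^-3 / 0.0100 = 0.278 mol/L
Dilution factor = 100.0 / 24.9 = 4.016
[H3PO4]_stock = 0.278 × 4.016 = 1.12 mol/L

1.12 mol/L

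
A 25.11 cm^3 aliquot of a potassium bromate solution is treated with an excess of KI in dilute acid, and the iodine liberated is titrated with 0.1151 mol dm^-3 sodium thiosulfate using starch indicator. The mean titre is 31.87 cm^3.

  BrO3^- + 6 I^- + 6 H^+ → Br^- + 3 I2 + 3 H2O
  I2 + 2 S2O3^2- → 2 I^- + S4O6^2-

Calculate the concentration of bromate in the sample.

n(S2O3^2-) = 0.03187 × 0.1151 = 3.668 × 10^-3 mol
n(I2) = n(S2O3^2-)/2 = 1.834 × 10^-3 mol
From the 1:3 ratio, n(BrO3^-) in the aliquot = 1/3 × 1.834 × 10^-3 = 6.114 × 10^-4 mol
[BrO3^-] = 6.114 × 10^-4 / 0.02511 = 0.02435 mol/L

0.02435 mol/L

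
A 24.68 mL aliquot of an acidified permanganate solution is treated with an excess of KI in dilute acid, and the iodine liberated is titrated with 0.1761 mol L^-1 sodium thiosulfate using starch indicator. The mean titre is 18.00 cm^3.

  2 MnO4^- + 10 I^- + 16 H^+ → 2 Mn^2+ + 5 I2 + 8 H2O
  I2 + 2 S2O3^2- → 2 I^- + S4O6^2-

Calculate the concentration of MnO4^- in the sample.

n(S2O3^2-) = 0.01800 × 0.1761 = 3.170 × 10^-3 mol
n(I2) = n(S2O3^2-)/2 = 1.585 × 10^-3 mol
From the 2:5 ratio, n(MnO4^-) in the aliquot = 2/5 × 1.585 × 10^-3 = 6.340 × 10^-4 mol
[MnO4^-] = 6.340 × 10^-4 / 0.02468 = 0.02569 mol/L

0.02569 mol/L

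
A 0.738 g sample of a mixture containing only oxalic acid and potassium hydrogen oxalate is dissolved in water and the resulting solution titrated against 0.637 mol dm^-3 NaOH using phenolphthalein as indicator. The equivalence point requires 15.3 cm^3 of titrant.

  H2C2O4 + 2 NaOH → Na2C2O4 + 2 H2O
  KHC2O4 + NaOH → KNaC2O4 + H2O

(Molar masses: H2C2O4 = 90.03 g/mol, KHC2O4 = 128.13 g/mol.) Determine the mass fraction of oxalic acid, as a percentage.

37.5 %

n(NaOH) = 0.0153 × 0.637 = 9.75 × 10^-3 mol
Let x = n(H2C2O4), y = n(KHC2O4).
Titrant: 2x + 1y = 9.75 × 10^-3;  mass: 90.03x + 128.13y = 0.738
Solving, x = 3.07 × 10^-3 mol, y = 3.60 × 10^-3 mol
mass of H2C2O4 = 3.07 × 10^-3 × 90.03 = 0.277 g
% H2C2O4 = 0.277 / 0.738 × 100 = 37.5 %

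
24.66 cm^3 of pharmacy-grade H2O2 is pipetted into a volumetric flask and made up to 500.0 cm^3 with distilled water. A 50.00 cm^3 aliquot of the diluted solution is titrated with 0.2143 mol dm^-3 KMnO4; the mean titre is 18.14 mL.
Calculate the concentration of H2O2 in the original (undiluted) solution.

2 MnO4^- + 5 H2O2 + 6 H^+ → 2 Mn^2+ + 5 O2 + 8 H2O
n(KMnO4) = 0.01814 × 0.2143 = 3.887 × 10^-3 mol
From the 5:2 ratio, n(H2O2) in the aliquot = 5/2 × 3.887 × 10^-3 = 9.719 × 10^-3 mol
[H2O2]_dilute = 9.719 × 10^-3 / 0.05000 = 0.1944 mol/L
Dilution factor = 500.0 / 24.66 = 20.28
[H2O2]_stock = 0.1944 × 20.28 = 3.941 mol/L

3.941 mol/L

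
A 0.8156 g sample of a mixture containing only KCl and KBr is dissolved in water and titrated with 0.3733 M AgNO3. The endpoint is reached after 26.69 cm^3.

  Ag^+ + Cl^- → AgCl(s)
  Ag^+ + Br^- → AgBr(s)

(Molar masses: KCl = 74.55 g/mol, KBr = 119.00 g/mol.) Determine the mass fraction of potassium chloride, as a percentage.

76.09 %

n(AgNO3) = 0.02669 × 0.3733 = 9.963 × 10^-3 mol
Let x = n(KCl), y = n(KBr).
Titrant: 1x + 1y = 9.963 × 10^-3;  mass: 74.55x + 119.00y = 0.8156
Solving, x = 8.325 × 10^-3 mol, y = 1.638 × 10^-3 mol
mass of KCl = 8.325 × 10^-3 × 74.55 = 0.6206 g
% KCl = 0.6206 / 0.8156 × 100 = 76.09 %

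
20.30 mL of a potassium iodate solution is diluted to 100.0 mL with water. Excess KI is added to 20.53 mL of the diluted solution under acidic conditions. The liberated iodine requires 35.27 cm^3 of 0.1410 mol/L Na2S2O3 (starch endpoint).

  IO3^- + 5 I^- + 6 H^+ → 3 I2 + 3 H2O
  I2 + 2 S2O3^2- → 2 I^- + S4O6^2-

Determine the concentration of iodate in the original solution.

0.1989 mol/L

n(S2O3^2-) = 0.03527 × 0.1410 = 4.973 × 10^-3 mol
n(I2) = n(S2O3^2-)/2 = 2.487 × 10^-3 mol
From the 1:3 ratio, n(IO3^-) in the aliquot = 1/3 × 2.487 × 10^-3 = 8.288 × 10^-4 mol
[IO3^-]_dilute = 8.288 × 10^-4 / 0.02053 = 0.04037 mol/L
[IO3^-]_original = 0.04037 × 100.0/20.30 = 0.1989 mol/L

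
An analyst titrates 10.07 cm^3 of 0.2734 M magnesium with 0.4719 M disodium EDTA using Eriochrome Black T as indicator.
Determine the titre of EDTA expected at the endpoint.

5.834 mL

Mg^2+ + EDTA^4- → [Mg(EDTA)]^2-
n(Mg2+) = 0.01007 L × 0.2734 mol/L = 2.753 × 10^-3 mol
n(EDTA) = 2.753 × 10^-3 mol (1:1 stoichiometry)
V(EDTA) = 2.753 × 10^-3 mol / 0.4719 mol/L = 0.005834 L = 5.834 mL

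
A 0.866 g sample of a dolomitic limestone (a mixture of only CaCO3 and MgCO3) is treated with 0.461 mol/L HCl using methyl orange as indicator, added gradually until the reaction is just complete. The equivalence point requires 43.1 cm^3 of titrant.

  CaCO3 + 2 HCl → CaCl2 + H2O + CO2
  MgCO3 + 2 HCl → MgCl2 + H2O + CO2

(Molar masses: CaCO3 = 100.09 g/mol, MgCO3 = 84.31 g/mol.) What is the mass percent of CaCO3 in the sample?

20.8 %

n(HCl) = 0.0431 × 0.461 = 0.0199 mol
Let x = n(CaCO3), y = n(MgCO3).
Titrant: 2x + 2y = 0.0199;  mass: 100.09x + 84.31y = 0.866
Solving, x = 1.80 × 10^-3 mol, y = 8.13 × 10^-3 mol
mass of CaCO3 = 1.80 × 10^-3 × 100.09 = 0.180 g
% CaCO3 = 0.180 / 0.866 × 100 = 20.8 %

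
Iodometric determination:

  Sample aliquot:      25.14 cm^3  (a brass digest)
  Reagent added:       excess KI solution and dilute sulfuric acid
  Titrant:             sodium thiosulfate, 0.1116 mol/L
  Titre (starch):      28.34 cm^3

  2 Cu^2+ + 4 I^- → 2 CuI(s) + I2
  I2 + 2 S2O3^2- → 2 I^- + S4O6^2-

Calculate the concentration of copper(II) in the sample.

n(S2O3^2-) = 0.02834 × 0.1116 = 3.163 × 10^-3 mol
n(I2) = n(S2O3^2-)/2 = 1.581 × 10^-3 mol
From the 2:1 ratio, n(Cu2+) in the aliquot = 2/1 × 1.581 × 10^-3 = 3.163 × 10^-3 mol
[Cu2+] = 3.163 × 10^-3 / 0.02514 = 0.1258 mol/L

0.1258 mol/L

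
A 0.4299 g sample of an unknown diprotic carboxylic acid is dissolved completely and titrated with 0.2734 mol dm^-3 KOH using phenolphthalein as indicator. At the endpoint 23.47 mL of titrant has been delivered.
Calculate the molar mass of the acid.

134.0 g/mol

n(KOH) = 0.02347 L × 0.2734 mol/L = 6.417 × 10^-3 mol
From the 1:2 ratio, n(H2A) = 1/2 × 6.417 × 10^-3 = 3.208 × 10^-3 mol
M = m / n = 0.4299 g / 3.208 × 10^-3 mol = 134.0 g/mol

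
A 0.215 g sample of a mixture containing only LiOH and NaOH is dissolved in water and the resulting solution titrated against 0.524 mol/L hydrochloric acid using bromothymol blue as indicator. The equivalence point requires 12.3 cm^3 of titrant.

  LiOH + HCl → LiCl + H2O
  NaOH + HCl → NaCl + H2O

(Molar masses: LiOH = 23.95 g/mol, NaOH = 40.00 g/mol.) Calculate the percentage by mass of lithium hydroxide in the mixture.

29.7 %

n(HCl) = 0.0123 × 0.524 = 6.45 × 10^-3 mol
Let x = n(LiOH), y = n(NaOH).
Titrant: 1x + 1y = 6.45 × 10^-3;  mass: 23.95x + 40.00y = 0.215
Solving, x = 2.67 × 10^-3 mol, y = 3.78 × 10^-3 mol
mass of LiOH = 2.67 × 10^-3 × 23.95 = 0.0639 g
% LiOH = 0.0639 / 0.215 × 100 = 29.7 %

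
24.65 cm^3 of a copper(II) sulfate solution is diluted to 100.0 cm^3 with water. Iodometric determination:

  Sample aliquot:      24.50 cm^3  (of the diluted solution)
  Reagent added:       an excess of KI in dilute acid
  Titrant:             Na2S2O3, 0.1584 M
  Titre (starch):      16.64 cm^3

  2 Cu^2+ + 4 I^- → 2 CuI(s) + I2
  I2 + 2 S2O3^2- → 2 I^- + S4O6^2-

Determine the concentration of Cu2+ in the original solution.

n(S2O3^2-) = 0.01664 × 0.1584 = 2.636 × 10^-3 mol
n(I2) = n(S2O3^2-)/2 = 1.318 × 10^-3 mol
From the 2:1 ratio, n(Cu2+) in the aliquot = 2/1 × 1.318 × 10^-3 = 2.636 × 10^-3 mol
[Cu2+]_dilute = 2.636 × 10^-3 / 0.02450 = 0.1076 mol/L
[Cu2+]_original = 0.1076 × 100.0/24.65 = 0.4364 mol/L

0.4364 M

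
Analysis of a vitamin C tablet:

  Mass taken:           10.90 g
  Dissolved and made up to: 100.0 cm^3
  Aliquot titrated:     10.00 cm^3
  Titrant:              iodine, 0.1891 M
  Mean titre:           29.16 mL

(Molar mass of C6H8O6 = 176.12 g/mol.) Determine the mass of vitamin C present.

9.712 g

C6H8O6 + I2 → C6H6O6 + 2 HI
n(I2) per titration = 0.02916 × 0.1891 = 5.514 × 10^-3 mol
n(C6H8O6) in each aliquot = 5.514 × 10^-3 mol (1:1 ratio)
n(C6H8O6) in the whole flask = 5.514 × 10^-3 × 100.0/10.00 = 0.05514 mol
mass of C6H8O6 = 0.05514 × 176.12 = 9.712 g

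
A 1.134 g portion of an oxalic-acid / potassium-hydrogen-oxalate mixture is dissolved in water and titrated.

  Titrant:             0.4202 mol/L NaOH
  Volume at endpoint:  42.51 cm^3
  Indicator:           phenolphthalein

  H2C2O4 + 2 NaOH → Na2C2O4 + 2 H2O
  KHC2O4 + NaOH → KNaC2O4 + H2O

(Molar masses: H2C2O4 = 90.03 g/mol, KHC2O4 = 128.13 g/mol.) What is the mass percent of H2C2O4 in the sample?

n(NaOH) = 0.04251 × 0.4202 = 0.01786 mol
Let x = n(H2C2O4), y = n(KHC2O4).
Titrant: 2x + 1y = 0.01786;  mass: 90.03x + 128.13y = 1.134
Solving, x = 6.947 × 10^-3 mol, y = 3.969 × 10^-3 mol
mass of H2C2O4 = 6.947 × 10^-3 × 90.03 = 0.6254 g
% H2C2O4 = 0.6254 / 1.134 × 100 = 55.15 %

55.15 %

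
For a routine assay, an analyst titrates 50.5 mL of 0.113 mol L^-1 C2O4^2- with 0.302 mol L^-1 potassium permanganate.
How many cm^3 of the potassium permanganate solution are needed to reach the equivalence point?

2 MnO4^- + 5 C2O4^2- + 16 H^+ → 2 Mn^2+ + 10 CO2 + 8 H2O
n(C2O4^2-) = 0.0505 L × 0.113 mol/L = 5.71 × 10^-3 mol
From the 2:5 stoichiometry, n(KMnO4) = 2/5 × 5.71 × 10^-3 = 2.28 × 10^-3 mol
V(KMnO4) = 2.28 × 10^-3 mol / 0.302 mol/L = 0.00756 L = 7.56 mL

7.56 mL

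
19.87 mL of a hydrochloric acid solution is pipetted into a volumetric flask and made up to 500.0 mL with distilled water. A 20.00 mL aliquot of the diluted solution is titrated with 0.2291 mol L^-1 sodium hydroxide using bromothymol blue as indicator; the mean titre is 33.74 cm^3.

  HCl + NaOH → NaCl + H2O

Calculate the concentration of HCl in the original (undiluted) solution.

9.726 mol/L

n(NaOH) = 0.03374 × 0.2291 = 7.730 × 10^-3 mol
n(HCl) in the aliquot = 7.730 × 10^-3 mol (1:1 ratio)
[HCl]_dilute = 7.730 × 10^-3 / 0.02000 = 0.3865 mol/L
Dilution factor = 500.0 / 19.87 = 25.16
[HCl]_stock = 0.3865 × 25.16 = 9.726 mol/L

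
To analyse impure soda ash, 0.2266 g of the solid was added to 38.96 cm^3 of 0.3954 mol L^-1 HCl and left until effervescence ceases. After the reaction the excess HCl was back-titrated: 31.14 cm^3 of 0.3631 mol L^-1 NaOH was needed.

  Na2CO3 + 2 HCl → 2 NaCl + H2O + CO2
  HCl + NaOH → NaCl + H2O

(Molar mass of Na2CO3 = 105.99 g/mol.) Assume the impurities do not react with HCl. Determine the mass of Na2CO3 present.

n(HCl) added = 0.03896 × 0.3954 = 0.01540 mol
n(NaOH) used in back-titration = 0.03114 × 0.3631 = 0.01131 mol
n(HCl) left over = 0.01131 mol (1:1 ratio)
n(HCl) consumed by analyte = 0.01540 − 0.01131 = 4.098 × 10^-3 mol
From the 1:2 ratio, n(Na2CO3) = 1/2 × 4.098 × 10^-3 = 2.049 × 10^-3 mol
mass of Na2CO3 = 2.049 × 10^-3 × 105.99 = 0.2172 g

0.2172 g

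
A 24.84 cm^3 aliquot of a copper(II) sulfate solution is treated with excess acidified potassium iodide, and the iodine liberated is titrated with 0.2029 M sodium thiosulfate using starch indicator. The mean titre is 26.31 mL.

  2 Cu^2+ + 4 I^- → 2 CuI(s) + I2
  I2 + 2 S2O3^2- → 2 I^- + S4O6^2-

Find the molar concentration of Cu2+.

0.2149 M

n(S2O3^2-) = 0.02631 × 0.2029 = 5.338 × 10^-3 mol
n(I2) = n(S2O3^2-)/2 = 2.669 × 10^-3 mol
From the 2:1 ratio, n(Cu2+) in the aliquot = 2/1 × 2.669 × 10^-3 = 5.338 × 10^-3 mol
[Cu2+] = 5.338 × 10^-3 / 0.02484 = 0.2149 mol/L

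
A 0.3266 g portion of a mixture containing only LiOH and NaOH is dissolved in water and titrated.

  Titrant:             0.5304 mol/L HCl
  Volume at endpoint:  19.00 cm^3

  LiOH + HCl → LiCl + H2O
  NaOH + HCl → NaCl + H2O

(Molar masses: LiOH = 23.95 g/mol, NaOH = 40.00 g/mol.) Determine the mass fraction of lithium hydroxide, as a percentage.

n(HCl) = 0.01900 × 0.5304 = 0.01008 mol
Let x = n(LiOH), y = n(NaOH).
Titrant: 1x + 1y = 0.01008;  mass: 23.95x + 40.00y = 0.3266
Solving, x = 4.767 × 10^-3 mol, y = 5.311 × 10^-3 mol
mass of LiOH = 4.767 × 10^-3 × 23.95 = 0.1142 g
% LiOH = 0.1142 / 0.3266 × 100 = 34.95 %

34.95 %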